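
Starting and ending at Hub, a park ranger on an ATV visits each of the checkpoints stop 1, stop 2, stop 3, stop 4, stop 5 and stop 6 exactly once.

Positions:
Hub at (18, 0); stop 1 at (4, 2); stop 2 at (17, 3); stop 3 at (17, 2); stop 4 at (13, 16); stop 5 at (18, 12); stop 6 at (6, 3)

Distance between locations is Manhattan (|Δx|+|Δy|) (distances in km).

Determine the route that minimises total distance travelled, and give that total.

Minimum total distance: 62 km.

With 6 stops there are 6!/2 = 360 distinct round trips (a route and its reverse cost the same).
Hub-stop 1-stop 2-stop 3-stop 4-stop 5-stop 6-Hub: 16+14+1+18+9+21+15 = 94
Hub-stop 1-stop 2-stop 3-stop 4-stop 6-stop 5-Hub: 16+14+1+18+20+21+12 = 102
Hub-stop 1-stop 2-stop 3-stop 5-stop 4-stop 6-Hub: 16+14+1+11+9+20+15 = 86
Hub-stop 1-stop 2-stop 3-stop 5-stop 6-stop 4-Hub: 16+14+1+11+21+20+21 = 104
Hub-stop 1-stop 2-stop 3-stop 6-stop 4-stop 5-Hub: 16+14+1+12+20+9+12 = 84
Hub-stop 1-stop 2-stop 3-stop 6-stop 5-stop 4-Hub: 16+14+1+12+21+9+21 = 94
Hub-stop 1-stop 2-stop 4-stop 3-stop 5-stop 6-Hub: 16+14+17+18+11+21+15 = 112
Hub-stop 1-stop 2-stop 4-stop 3-stop 6-stop 5-Hub: 16+14+17+18+12+21+12 = 110
… (352 more)
Hub-stop 1-stop 6-stop 4-stop 5-stop 2-stop 3-Hub: 16+3+20+9+10+1+3 = 62  ← best
The minimum is 62.
One optimal route: Hub → stop 1 → stop 6 → stop 4 → stop 5 → stop 2 → stop 3 → Hub (or its reverse).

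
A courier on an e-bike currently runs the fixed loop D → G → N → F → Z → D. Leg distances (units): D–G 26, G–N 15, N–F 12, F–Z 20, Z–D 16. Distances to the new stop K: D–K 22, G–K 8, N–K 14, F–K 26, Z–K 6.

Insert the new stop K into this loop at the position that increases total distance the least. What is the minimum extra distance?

+4 — insert K between D and G.

Insertion cost between consecutive stops i–j is d(i,K) + d(K,j) − d(i,j):
  between D and G: 22 + 8 − 26 = 4
  between G and N: 8 + 14 − 15 = 7
  between N and F: 14 + 26 − 12 = 28
  between F and Z: 26 + 6 − 20 = 12
  between Z and D: 6 + 22 − 16 = 12
Cheapest insertion is between D and G, adding 4.
New total = 89 + 4 = 93.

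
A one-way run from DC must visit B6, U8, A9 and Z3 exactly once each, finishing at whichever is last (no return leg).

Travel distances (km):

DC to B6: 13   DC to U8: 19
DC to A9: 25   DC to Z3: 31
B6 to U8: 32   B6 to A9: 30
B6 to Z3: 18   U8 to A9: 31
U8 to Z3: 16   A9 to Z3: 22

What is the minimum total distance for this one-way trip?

Shortest open route: 78 km.

There are 4! = 24 possible orderings.
DC - B6 - U8 - A9 - Z3: 13+32+31+22 = 98
DC - B6 - U8 - Z3 - A9: 13+32+16+22 = 83
DC - B6 - A9 - U8 - Z3: 13+30+31+16 = 90
DC - B6 - A9 - Z3 - U8: 13+30+22+16 = 81
DC - B6 - Z3 - U8 - A9: 13+18+16+31 = 78
DC - B6 - Z3 - A9 - U8: 13+18+22+31 = 84
DC - U8 - B6 - A9 - Z3: 19+32+30+22 = 103
DC - U8 - B6 - Z3 - A9: 19+32+18+22 = 91
DC - U8 - A9 - B6 - Z3: 19+31+30+18 = 98
DC - U8 - A9 - Z3 - B6: 19+31+22+18 = 90
DC - U8 - Z3 - B6 - A9: 19+16+18+30 = 83
DC - U8 - Z3 - A9 - B6: 19+16+22+30 = 87
DC - A9 - B6 - U8 - Z3: 25+30+32+16 = 103
DC - A9 - B6 - Z3 - U8: 25+30+18+16 = 89
… (10 more)
The minimum is 78.
One shortest path: DC → B6 → Z3 → U8 → A9.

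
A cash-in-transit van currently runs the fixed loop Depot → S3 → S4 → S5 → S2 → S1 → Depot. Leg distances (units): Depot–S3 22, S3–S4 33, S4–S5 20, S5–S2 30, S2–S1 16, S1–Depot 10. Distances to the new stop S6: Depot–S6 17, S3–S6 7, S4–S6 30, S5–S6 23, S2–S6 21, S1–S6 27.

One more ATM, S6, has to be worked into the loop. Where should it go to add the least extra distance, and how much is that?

+2 — insert S6 between Depot and S3.

Insertion cost between consecutive stops i–j is d(i,S6) + d(S6,j) − d(i,j):
  between Depot and S3: 17 + 7 − 22 = 2
  between S3 and S4: 7 + 30 − 33 = 4
  between S4 and S5: 30 + 23 − 20 = 33
  between S5 and S2: 23 + 21 − 30 = 14
  between S2 and S1: 21 + 27 − 16 = 32
  between S1 and Depot: 27 + 17 − 10 = 34
Cheapest insertion is between Depot and S3, adding 2.
New total = 131 + 2 = 133.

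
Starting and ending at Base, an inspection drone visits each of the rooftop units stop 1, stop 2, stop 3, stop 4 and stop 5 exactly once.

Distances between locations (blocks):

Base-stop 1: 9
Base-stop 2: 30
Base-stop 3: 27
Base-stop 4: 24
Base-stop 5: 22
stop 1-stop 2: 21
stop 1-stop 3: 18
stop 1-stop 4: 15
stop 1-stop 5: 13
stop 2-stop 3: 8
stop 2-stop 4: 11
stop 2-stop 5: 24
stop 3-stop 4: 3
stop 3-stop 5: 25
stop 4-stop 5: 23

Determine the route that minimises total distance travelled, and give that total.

Minimum total distance: 81 blocks.

There are 60 distinct closed tours to check (reversals are equivalent).
Base→stop 1→stop 2→stop 3→stop 4→stop 5→Base: 9+21+8+3+23+22 = 86
Base→stop 1→stop 2→stop 3→stop 5→stop 4→Base: 9+21+8+25+23+24 = 110
Base→stop 1→stop 2→stop 4→stop 3→stop 5→Base: 9+21+11+3+25+22 = 91
Base→stop 1→stop 2→stop 4→stop 5→stop 3→Base: 9+21+11+23+25+27 = 116
Base→stop 1→stop 2→stop 5→stop 3→stop 4→Base: 9+21+24+25+3+24 = 106
Base→stop 1→stop 2→stop 5→stop 4→stop 3→Base: 9+21+24+23+3+27 = 107
Base→stop 1→stop 3→stop 2→stop 4→stop 5→Base: 9+18+8+11+23+22 = 91
Base→stop 1→stop 3→stop 2→stop 5→stop 4→Base: 9+18+8+24+23+24 = 106
Base→stop 1→stop 3→stop 4→stop 2→stop 5→Base: 9+18+3+11+24+22 = 87
Base→stop 1→stop 3→stop 4→stop 5→stop 2→Base: 9+18+3+23+24+30 = 107
Base→stop 1→stop 3→stop 5→stop 2→stop 4→Base: 9+18+25+24+11+24 = 111
Base→stop 1→stop 3→stop 5→stop 4→stop 2→Base: 9+18+25+23+11+30 = 116
Base→stop 1→stop 4→stop 2→stop 3→stop 5→Base: 9+15+11+8+25+22 = 90
Base→stop 1→stop 4→stop 2→stop 5→stop 3→Base: 9+15+11+24+25+27 = 111
… (46 more)
Base→stop 1→stop 4→stop 3→stop 2→stop 5→Base: 9+15+3+8+24+22 = 81  ← best
The minimum is 81.
One optimal route: Base → stop 1 → stop 4 → stop 3 → stop 2 → stop 5 → Base (or its reverse).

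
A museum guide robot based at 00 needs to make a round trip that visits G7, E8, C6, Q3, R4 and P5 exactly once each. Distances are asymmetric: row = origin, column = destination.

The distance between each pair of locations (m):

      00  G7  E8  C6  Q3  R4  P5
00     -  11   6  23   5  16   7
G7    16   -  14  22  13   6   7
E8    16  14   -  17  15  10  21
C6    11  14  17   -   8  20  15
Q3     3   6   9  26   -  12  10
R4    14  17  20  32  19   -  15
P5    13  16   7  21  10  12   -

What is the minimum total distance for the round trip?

Minimum total distance: 65 m.

00 - G7 - E8 - C6 - Q3 - R4 - P5 - 00: 11+14+17+8+12+15+13 = 90
00 - G7 - E8 - C6 - Q3 - P5 - R4 - 00: 11+14+17+8+10+12+14 = 86
00 - G7 - E8 - C6 - R4 - Q3 - P5 - 00: 11+14+17+20+19+10+13 = 104
00 - G7 - E8 - C6 - R4 - P5 - Q3 - 00: 11+14+17+20+15+10+3 = 90
00 - G7 - E8 - C6 - P5 - Q3 - R4 - 00: 11+14+17+15+10+12+14 = 93
00 - G7 - E8 - C6 - P5 - R4 - Q3 - 00: 11+14+17+15+12+19+3 = 91
00 - G7 - E8 - Q3 - C6 - R4 - P5 - 00: 11+14+15+26+20+15+13 = 114
00 - G7 - E8 - Q3 - C6 - P5 - R4 - 00: 11+14+15+26+15+12+14 = 107
… (712 more)
00 - P5 - E8 - C6 - Q3 - G7 - R4 - 00: 7+7+17+8+6+6+14 = 65  ← best
The minimum is 65.
One optimal route: 00 → P5 → E8 → C6 → Q3 → G7 → R4 → 00.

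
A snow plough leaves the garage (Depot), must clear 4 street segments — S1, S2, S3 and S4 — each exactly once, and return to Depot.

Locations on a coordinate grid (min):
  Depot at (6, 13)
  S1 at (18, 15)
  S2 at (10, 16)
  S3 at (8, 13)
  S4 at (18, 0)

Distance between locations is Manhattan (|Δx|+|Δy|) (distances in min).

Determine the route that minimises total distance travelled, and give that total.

With 4 stops there are 4!/2 = 12 distinct round trips (a route and its reverse cost the same).
Depot→S1→S2→S3→S4→Depot: 14+9+5+23+25 = 76
Depot→S1→S2→S4→S3→Depot: 14+9+24+23+2 = 72
Depot→S1→S3→S2→S4→Depot: 14+12+5+24+25 = 80
Depot→S1→S3→S4→S2→Depot: 14+12+23+24+7 = 80
Depot→S1→S4→S2→S3→Depot: 14+15+24+5+2 = 60
Depot→S1→S4→S3→S2→Depot: 14+15+23+5+7 = 64
Depot→S2→S1→S3→S4→Depot: 7+9+12+23+25 = 76
Depot→S2→S1→S4→S3→Depot: 7+9+15+23+2 = 56
Depot→S2→S3→S1→S4→Depot: 7+5+12+15+25 = 64
Depot→S2→S4→S1→S3→Depot: 7+24+15+12+2 = 60
Depot→S3→S1→S2→S4→Depot: 2+12+9+24+25 = 72
Depot→S3→S2→S1→S4→Depot: 2+5+9+15+25 = 56
The minimum is 56.
One optimal route: Depot → S2 → S1 → S4 → S3 → Depot (or its reverse).

Shortest round trip = 56 min.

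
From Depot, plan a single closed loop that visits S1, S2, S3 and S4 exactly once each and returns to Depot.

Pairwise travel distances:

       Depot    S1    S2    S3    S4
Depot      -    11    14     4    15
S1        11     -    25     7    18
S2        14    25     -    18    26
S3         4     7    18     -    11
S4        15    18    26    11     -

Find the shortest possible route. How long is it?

Minimum total distance: 69.

There are 12 distinct closed tours to check (reversals are equivalent).
Depot - S1 - S2 - S3 - S4 - Depot: 11+25+18+11+15 = 80
Depot - S1 - S2 - S4 - S3 - Depot: 11+25+26+11+4 = 77
Depot - S1 - S3 - S2 - S4 - Depot: 11+7+18+26+15 = 77
Depot - S1 - S3 - S4 - S2 - Depot: 11+7+11+26+14 = 69
Depot - S1 - S4 - S2 - S3 - Depot: 11+18+26+18+4 = 77
Depot - S1 - S4 - S3 - S2 - Depot: 11+18+11+18+14 = 72
Depot - S2 - S1 - S3 - S4 - Depot: 14+25+7+11+15 = 72
Depot - S2 - S1 - S4 - S3 - Depot: 14+25+18+11+4 = 72
Depot - S2 - S3 - S1 - S4 - Depot: 14+18+7+18+15 = 72
Depot - S2 - S4 - S1 - S3 - Depot: 14+26+18+7+4 = 69
Depot - S3 - S1 - S2 - S4 - Depot: 4+7+25+26+15 = 77
Depot - S3 - S2 - S1 - S4 - Depot: 4+18+25+18+15 = 80
The minimum is 69.
One optimal route: Depot → S1 → S3 → S4 → S2 → Depot (or its reverse).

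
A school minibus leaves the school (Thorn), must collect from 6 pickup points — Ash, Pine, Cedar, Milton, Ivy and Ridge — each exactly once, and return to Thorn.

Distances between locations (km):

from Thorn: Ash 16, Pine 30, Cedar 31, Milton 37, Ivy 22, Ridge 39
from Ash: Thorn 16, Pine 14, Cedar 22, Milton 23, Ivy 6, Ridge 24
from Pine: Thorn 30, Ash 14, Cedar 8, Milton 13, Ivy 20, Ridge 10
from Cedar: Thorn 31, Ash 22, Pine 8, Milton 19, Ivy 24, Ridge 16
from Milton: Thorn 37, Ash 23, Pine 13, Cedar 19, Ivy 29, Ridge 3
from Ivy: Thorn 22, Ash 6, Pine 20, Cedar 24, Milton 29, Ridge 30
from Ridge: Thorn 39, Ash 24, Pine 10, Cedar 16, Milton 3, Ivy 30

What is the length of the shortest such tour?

Shortest round trip = 103 km.

There are 360 distinct closed tours to check (reversals are equivalent).
Thorn→Ash→Pine→Cedar→Milton→Ivy→Ridge→Thorn: 16+14+8+19+29+30+39 = 155
Thorn→Ash→Pine→Cedar→Milton→Ridge→Ivy→Thorn: 16+14+8+19+3+30+22 = 112
Thorn→Ash→Pine→Cedar→Ivy→Milton→Ridge→Thorn: 16+14+8+24+29+3+39 = 133
Thorn→Ash→Pine→Cedar→Ivy→Ridge→Milton→Thorn: 16+14+8+24+30+3+37 = 132
Thorn→Ash→Pine→Cedar→Ridge→Milton→Ivy→Thorn: 16+14+8+16+3+29+22 = 108
Thorn→Ash→Pine→Cedar→Ridge→Ivy→Milton→Thorn: 16+14+8+16+30+29+37 = 150
Thorn→Ash→Pine→Milton→Cedar→Ivy→Ridge→Thorn: 16+14+13+19+24+30+39 = 155
Thorn→Ash→Pine→Milton→Cedar→Ridge→Ivy→Thorn: 16+14+13+19+16+30+22 = 130
… (352 more)
Thorn→Ash→Ivy→Milton→Ridge→Pine→Cedar→Thorn: 16+6+29+3+10+8+31 = 103  ← best
The minimum is 103.
One optimal route: Thorn → Ash → Ivy → Milton → Ridge → Pine → Cedar → Thorn (or its reverse).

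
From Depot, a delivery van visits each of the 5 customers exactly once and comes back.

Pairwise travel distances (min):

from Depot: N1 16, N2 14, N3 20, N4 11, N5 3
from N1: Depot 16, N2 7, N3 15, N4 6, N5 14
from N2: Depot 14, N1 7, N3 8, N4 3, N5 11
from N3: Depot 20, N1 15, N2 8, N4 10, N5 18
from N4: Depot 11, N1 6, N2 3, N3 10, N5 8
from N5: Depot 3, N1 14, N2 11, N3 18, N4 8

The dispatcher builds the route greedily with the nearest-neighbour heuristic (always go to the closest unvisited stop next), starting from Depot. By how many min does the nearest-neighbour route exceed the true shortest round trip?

4 min longer than the optimal tour.

From Depot: N5=3, N4=11, N2=14, N1=16, N3=20 → choose N5 (3).
From N5: N4=8, N2=11, N1=14, N3=18 → choose N4 (8).
From N4: N2=3, N1=6, N3=10 → choose N2 (3).
From N2: N1=7, N3=8 → choose N1 (7).
From N1: N3=15 → choose N3 (15).
NN route Depot → N5 → N4 → N2 → N1 → N3 → Depot costs 56.
Optimal: Depot → N1 → N2 → N3 → N4 → N5 → Depot costs 52 (by enumerating all 60 distinct tours).
Excess = 56 − 52 = 4.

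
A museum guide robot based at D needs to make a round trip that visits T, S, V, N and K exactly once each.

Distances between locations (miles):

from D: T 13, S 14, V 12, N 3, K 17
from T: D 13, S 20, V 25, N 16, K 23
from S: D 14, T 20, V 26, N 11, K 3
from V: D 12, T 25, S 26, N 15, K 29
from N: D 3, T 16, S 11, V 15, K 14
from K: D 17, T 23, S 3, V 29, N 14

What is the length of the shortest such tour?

Minimum total distance: 77 miles.

With 5 stops there are 5!/2 = 60 distinct round trips (a route and its reverse cost the same).
D-T-S-V-N-K-D: 13+20+26+15+14+17 = 105
D-T-S-V-K-N-D: 13+20+26+29+14+3 = 105
D-T-S-N-V-K-D: 13+20+11+15+29+17 = 105
D-T-S-N-K-V-D: 13+20+11+14+29+12 = 99
D-T-S-K-V-N-D: 13+20+3+29+15+3 = 83
D-T-S-K-N-V-D: 13+20+3+14+15+12 = 77
D-T-V-S-N-K-D: 13+25+26+11+14+17 = 106
D-T-V-S-K-N-D: 13+25+26+3+14+3 = 84
D-T-V-N-S-K-D: 13+25+15+11+3+17 = 84
D-T-V-N-K-S-D: 13+25+15+14+3+14 = 84
D-T-V-K-S-N-D: 13+25+29+3+11+3 = 84
D-T-V-K-N-S-D: 13+25+29+14+11+14 = 106
D-T-N-S-V-K-D: 13+16+11+26+29+17 = 112
D-T-N-S-K-V-D: 13+16+11+3+29+12 = 84
… (46 more)
The minimum is 77.
One optimal route: D → T → S → K → N → V → D (or its reverse).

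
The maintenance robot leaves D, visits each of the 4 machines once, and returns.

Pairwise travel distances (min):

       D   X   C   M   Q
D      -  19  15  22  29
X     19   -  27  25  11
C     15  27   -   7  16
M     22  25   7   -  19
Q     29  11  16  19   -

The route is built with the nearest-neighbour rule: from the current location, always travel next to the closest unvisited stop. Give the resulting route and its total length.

Nearest-neighbour total = 71 min; route D → C → M → Q → X → D.

At D the remaining stops are C 15, X 19, M 22, Q 29; go to C.
At C the remaining stops are M 7, Q 16, X 27; go to M.
At M the remaining stops are Q 19, X 25; go to Q.
At Q the remaining stops are X 11; go to X.
Return X→D: 19.
Total = 15 + 7 + 19 + 11 + 19 = 71.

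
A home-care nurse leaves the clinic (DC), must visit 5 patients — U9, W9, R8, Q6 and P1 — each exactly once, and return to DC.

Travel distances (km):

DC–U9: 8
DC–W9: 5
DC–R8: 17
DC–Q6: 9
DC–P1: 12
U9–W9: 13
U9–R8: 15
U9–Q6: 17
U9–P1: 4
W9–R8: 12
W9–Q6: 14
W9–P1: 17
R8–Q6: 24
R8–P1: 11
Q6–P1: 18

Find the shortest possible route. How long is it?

There are 60 distinct closed tours to check (reversals are equivalent).
DC-U9-W9-R8-Q6-P1-DC: 8+13+12+24+18+12 = 87
DC-U9-W9-R8-P1-Q6-DC: 8+13+12+11+18+9 = 71
DC-U9-W9-Q6-R8-P1-DC: 8+13+14+24+11+12 = 82
DC-U9-W9-Q6-P1-R8-DC: 8+13+14+18+11+17 = 81
DC-U9-W9-P1-R8-Q6-DC: 8+13+17+11+24+9 = 82
DC-U9-W9-P1-Q6-R8-DC: 8+13+17+18+24+17 = 97
DC-U9-R8-W9-Q6-P1-DC: 8+15+12+14+18+12 = 79
DC-U9-R8-W9-P1-Q6-DC: 8+15+12+17+18+9 = 79
DC-U9-R8-Q6-W9-P1-DC: 8+15+24+14+17+12 = 90
DC-U9-R8-Q6-P1-W9-DC: 8+15+24+18+17+5 = 87
DC-U9-R8-P1-W9-Q6-DC: 8+15+11+17+14+9 = 74
DC-U9-R8-P1-Q6-W9-DC: 8+15+11+18+14+5 = 71
DC-U9-Q6-W9-R8-P1-DC: 8+17+14+12+11+12 = 74
DC-U9-Q6-W9-P1-R8-DC: 8+17+14+17+11+17 = 84
… (46 more)
DC-U9-P1-R8-W9-Q6-DC: 8+4+11+12+14+9 = 58  ← best
The minimum is 58.
One optimal route: DC → U9 → P1 → R8 → W9 → Q6 → DC (or its reverse).

Shortest round trip = 58 km.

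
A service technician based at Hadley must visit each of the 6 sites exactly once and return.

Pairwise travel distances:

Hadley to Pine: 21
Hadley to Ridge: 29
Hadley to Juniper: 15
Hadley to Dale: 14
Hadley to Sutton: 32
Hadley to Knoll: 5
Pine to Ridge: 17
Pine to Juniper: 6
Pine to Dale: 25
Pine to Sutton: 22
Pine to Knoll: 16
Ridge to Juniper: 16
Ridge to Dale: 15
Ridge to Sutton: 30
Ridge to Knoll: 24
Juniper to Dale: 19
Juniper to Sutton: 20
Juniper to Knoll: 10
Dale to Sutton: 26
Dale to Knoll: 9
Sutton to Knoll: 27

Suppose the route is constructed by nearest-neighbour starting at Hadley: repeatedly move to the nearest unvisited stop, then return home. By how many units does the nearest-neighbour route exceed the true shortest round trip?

3 longer than the optimal tour.

From Hadley: Knoll=5, Dale=14, Juniper=15, Pine=21, Ridge=29, Sutton=32 → choose Knoll (5).
From Knoll: Dale=9, Juniper=10, Pine=16, Ridge=24, Sutton=27 → choose Dale (9).
From Dale: Ridge=15, Juniper=19, Pine=25, Sutton=26 → choose Ridge (15).
From Ridge: Juniper=16, Pine=17, Sutton=30 → choose Juniper (16).
From Juniper: Pine=6, Sutton=20 → choose Pine (6).
From Pine: Sutton=22 → choose Sutton (22).
NN route Hadley → Knoll → Dale → Ridge → Juniper → Pine → Sutton → Hadley costs 105.
Optimal: Hadley → Juniper → Pine → Sutton → Ridge → Dale → Knoll → Hadley costs 102 (by enumerating all 360 distinct tours).
Excess = 105 − 102 = 3.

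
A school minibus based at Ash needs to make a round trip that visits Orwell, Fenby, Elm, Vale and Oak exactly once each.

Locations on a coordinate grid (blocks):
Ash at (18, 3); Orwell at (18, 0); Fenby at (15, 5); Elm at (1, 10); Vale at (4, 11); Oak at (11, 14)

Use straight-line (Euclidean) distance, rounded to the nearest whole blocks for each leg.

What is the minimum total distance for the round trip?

Shortest round trip = 48 blocks.

Ash-Orwell-Fenby-Elm-Vale-Oak-Ash: 3+6+15+3+8+13 = 48
Ash-Orwell-Fenby-Elm-Oak-Vale-Ash: 3+6+15+11+8+16 = 59
Ash-Orwell-Fenby-Vale-Elm-Oak-Ash: 3+6+13+3+11+13 = 49
Ash-Orwell-Fenby-Vale-Oak-Elm-Ash: 3+6+13+8+11+18 = 59
Ash-Orwell-Fenby-Oak-Elm-Vale-Ash: 3+6+10+11+3+16 = 49
Ash-Orwell-Fenby-Oak-Vale-Elm-Ash: 3+6+10+8+3+18 = 48
Ash-Orwell-Elm-Fenby-Vale-Oak-Ash: 3+20+15+13+8+13 = 72
Ash-Orwell-Elm-Fenby-Oak-Vale-Ash: 3+20+15+10+8+16 = 72
Ash-Orwell-Elm-Vale-Fenby-Oak-Ash: 3+20+3+13+10+13 = 62
Ash-Orwell-Elm-Vale-Oak-Fenby-Ash: 3+20+3+8+10+4 = 48
Ash-Orwell-Elm-Oak-Fenby-Vale-Ash: 3+20+11+10+13+16 = 73
Ash-Orwell-Elm-Oak-Vale-Fenby-Ash: 3+20+11+8+13+4 = 59
Ash-Orwell-Vale-Fenby-Elm-Oak-Ash: 3+18+13+15+11+13 = 73
Ash-Orwell-Vale-Fenby-Oak-Elm-Ash: 3+18+13+10+11+18 = 73
… (46 more)
The minimum is 48.
One optimal route: Ash → Orwell → Fenby → Elm → Vale → Oak → Ash (or its reverse).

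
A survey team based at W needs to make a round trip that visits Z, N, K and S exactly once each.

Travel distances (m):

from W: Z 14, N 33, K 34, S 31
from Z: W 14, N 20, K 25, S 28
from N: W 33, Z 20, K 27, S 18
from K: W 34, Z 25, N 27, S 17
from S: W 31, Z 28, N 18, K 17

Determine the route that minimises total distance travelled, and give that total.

With 4 stops there are 4!/2 = 12 distinct round trips (a route and its reverse cost the same).
W-Z-N-K-S-W: 14+20+27+17+31 = 109
W-Z-N-S-K-W: 14+20+18+17+34 = 103
W-Z-K-N-S-W: 14+25+27+18+31 = 115
W-Z-K-S-N-W: 14+25+17+18+33 = 107
W-Z-S-N-K-W: 14+28+18+27+34 = 121
W-Z-S-K-N-W: 14+28+17+27+33 = 119
W-N-Z-K-S-W: 33+20+25+17+31 = 126
W-N-Z-S-K-W: 33+20+28+17+34 = 132
W-N-K-Z-S-W: 33+27+25+28+31 = 144
W-N-S-Z-K-W: 33+18+28+25+34 = 138
W-K-Z-N-S-W: 34+25+20+18+31 = 128
W-K-N-Z-S-W: 34+27+20+28+31 = 140
The minimum is 103.
One optimal route: W → Z → N → S → K → W (or its reverse).

103 m — the shortest possible round trip.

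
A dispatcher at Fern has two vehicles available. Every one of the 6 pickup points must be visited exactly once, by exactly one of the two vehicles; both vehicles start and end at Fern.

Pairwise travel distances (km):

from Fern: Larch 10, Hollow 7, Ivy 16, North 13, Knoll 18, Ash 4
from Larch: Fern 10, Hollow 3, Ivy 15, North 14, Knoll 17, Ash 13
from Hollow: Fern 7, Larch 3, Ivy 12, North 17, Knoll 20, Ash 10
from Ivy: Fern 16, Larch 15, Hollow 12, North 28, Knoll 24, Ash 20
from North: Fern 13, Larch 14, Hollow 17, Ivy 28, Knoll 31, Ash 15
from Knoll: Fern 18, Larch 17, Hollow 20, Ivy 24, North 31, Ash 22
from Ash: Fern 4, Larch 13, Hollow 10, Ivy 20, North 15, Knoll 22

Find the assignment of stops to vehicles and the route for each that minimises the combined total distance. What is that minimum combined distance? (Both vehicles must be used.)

92 km — the smallest possible combined total.

Try each way of splitting the stops between the two vehicles (each non-empty) and, for each split, find the best tour for each vehicle:
  {Larch} + {Hollow, Ivy, North, Knoll, Ash}: 20 + 90 = 110
  {Hollow} + {Larch, Ivy, North, Knoll, Ash}: 14 + 90 = 104
  {Larch, Hollow} + {Ivy, North, Knoll, Ash}: 20 + 89 = 109
  {Ivy} + {Larch, Hollow, North, Knoll, Ash}: 32 + 74 = 106
  {Larch, Ivy} + {Hollow, North, Knoll, Ash}: 41 + 74 = 115
  {Hollow, Ivy} + {Larch, North, Knoll, Ash}: 35 + 68 = 103
  … (31 splits in total)
  {Larch, Hollow, Ivy, North, Knoll} + {Ash}: 84 + 8 = 92  ← best
Best: vehicle 1 Fern → North → Larch → Hollow → Ivy → Knoll → Fern = 84; vehicle 2 Fern → Ash → Fern = 8; combined 92.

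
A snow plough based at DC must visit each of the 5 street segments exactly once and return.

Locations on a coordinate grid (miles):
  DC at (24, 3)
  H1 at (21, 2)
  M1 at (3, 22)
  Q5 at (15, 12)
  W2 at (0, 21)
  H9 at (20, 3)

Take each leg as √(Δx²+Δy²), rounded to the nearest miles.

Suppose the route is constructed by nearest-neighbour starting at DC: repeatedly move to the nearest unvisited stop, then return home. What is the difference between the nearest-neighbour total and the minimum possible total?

DC: H1=3, H9=4, Q5=13, M1=28, W2=30 ⇒ H1
H1: H9=1, Q5=12, M1=27, W2=28 ⇒ H9
H9: Q5=10, M1=25, W2=27 ⇒ Q5
Q5: M1=16, W2=17 ⇒ M1
M1: W2=3 ⇒ W2
NN route DC → H1 → H9 → Q5 → M1 → W2 → DC costs 63.
Optimal: DC → H1 → H9 → M1 → W2 → Q5 → DC costs 62 (by enumerating all 60 distinct tours).
Excess = 63 − 62 = 1.

The nearest-neighbour route is 1 miles longer than optimal.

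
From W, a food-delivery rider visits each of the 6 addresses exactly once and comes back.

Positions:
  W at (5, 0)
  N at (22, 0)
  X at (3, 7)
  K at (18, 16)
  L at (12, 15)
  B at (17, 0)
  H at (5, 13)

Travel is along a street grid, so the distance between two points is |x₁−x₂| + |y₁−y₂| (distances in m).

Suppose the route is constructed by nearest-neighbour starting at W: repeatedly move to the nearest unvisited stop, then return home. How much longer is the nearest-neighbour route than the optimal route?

Excess over optimum: 2 m.

From W: X=9, B=12, H=13, N=17, L=22, K=29 → choose X (9).
From X: H=8, L=17, B=21, K=24, N=26 → choose H (8).
From H: L=9, K=16, B=25, N=30 → choose L (9).
From L: K=7, B=20, N=25 → choose K (7).
From K: B=17, N=20 → choose B (17).
From B: N=5 → choose N (5).
NN route W → X → H → L → K → B → N → W costs 72.
Optimal: W → X → H → L → K → N → B → W costs 70 (by enumerating all 360 distinct tours).
Excess = 72 − 70 = 2.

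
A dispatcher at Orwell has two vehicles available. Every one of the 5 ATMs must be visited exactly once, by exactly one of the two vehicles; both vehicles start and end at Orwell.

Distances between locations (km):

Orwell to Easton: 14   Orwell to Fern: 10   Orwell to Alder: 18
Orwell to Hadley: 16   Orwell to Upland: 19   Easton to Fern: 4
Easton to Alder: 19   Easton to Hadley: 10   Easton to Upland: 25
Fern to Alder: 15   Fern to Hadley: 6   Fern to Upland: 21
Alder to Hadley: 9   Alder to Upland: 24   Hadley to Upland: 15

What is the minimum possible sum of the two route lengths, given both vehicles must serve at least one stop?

Minimum combined distance: 89 km.

There are 2^4 − 1 = 15 ways to divide the 5 stops into two non-empty groups. For each, the best each vehicle can do is its own shortest tour through its group:
  {Easton} + {Fern, Alder, Hadley, Upland}: 28 + 68 = 96
  {Fern} + {Easton, Alder, Hadley, Upland}: 20 + 76 = 96
  {Easton, Fern} + {Alder, Hadley, Upland}: 28 + 61 = 89
  {Alder} + {Easton, Fern, Hadley, Upland}: 36 + 58 = 94
  {Easton, Alder} + {Fern, Hadley, Upland}: 51 + 50 = 101
  {Fern, Alder} + {Easton, Hadley, Upland}: 43 + 58 = 101
  … (15 splits in total)
Best: vehicle 1 Orwell → Easton → Fern → Orwell = 28; vehicle 2 Orwell → Alder → Hadley → Upland → Orwell = 61; combined 89.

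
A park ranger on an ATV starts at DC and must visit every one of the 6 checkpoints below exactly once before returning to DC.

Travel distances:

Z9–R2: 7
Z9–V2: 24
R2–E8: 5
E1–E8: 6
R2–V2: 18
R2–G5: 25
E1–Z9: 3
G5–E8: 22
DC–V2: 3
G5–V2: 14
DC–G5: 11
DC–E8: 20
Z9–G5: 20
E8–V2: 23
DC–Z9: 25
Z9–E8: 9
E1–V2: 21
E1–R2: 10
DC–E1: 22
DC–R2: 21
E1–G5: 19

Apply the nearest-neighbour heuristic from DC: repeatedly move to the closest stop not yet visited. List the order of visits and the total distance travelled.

71 along DC → V2 → G5 → E1 → Z9 → R2 → E8 → DC.

At DC the remaining stops are V2 3, G5 11, E8 20, R2 21, E1 22, Z9 25; go to V2.
At V2 the remaining stops are G5 14, R2 18, E1 21, E8 23, Z9 24; go to G5.
At G5 the remaining stops are E1 19, Z9 20, E8 22, R2 25; go to E1.
At E1 the remaining stops are Z9 3, E8 6, R2 10; go to Z9.
At Z9 the remaining stops are R2 7, E8 9; go to R2.
At R2 the remaining stops are E8 5; go to E8.
Return E8→DC: 20.
Total = 3 + 14 + 19 + 3 + 7 + 5 + 20 = 71.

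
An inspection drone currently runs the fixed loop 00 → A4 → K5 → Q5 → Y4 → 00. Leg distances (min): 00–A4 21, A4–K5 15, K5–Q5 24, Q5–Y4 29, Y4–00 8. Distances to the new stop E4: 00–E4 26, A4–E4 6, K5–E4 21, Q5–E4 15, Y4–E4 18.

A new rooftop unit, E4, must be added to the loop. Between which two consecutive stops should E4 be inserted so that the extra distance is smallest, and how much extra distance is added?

Minimum extra distance: 4 min, inserting E4 between Q5 and Y4.

Insertion cost between consecutive stops i–j is d(i,E4) + d(E4,j) − d(i,j):
  between 00 and A4: 26 + 6 − 21 = 11
  between A4 and K5: 6 + 21 − 15 = 12
  between K5 and Q5: 21 + 15 − 24 = 12
  between Q5 and Y4: 15 + 18 − 29 = 4
  between Y4 and 00: 18 + 26 − 8 = 36
Cheapest insertion is between Q5 and Y4, adding 4.
New total = 97 + 4 = 101.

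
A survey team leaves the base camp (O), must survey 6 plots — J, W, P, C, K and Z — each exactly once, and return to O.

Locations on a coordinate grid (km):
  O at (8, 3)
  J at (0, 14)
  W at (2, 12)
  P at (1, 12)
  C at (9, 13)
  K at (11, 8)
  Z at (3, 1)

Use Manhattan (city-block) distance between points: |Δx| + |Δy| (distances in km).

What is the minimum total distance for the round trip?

Shortest round trip = 48 km.

O → J → W → P → C → K → Z → O: 19+4+1+9+7+15+7 = 62
O → J → W → P → C → Z → K → O: 19+4+1+9+18+15+8 = 74
O → J → W → P → K → C → Z → O: 19+4+1+14+7+18+7 = 70
O → J → W → P → K → Z → C → O: 19+4+1+14+15+18+11 = 82
O → J → W → P → Z → C → K → O: 19+4+1+13+18+7+8 = 70
O → J → W → P → Z → K → C → O: 19+4+1+13+15+7+11 = 70
O → J → W → C → P → K → Z → O: 19+4+8+9+14+15+7 = 76
O → J → W → C → P → Z → K → O: 19+4+8+9+13+15+8 = 76
… (352 more)
O → K → C → J → P → W → Z → O: 8+7+10+3+1+12+7 = 48  ← best
The minimum is 48.
One optimal route: O → K → C → J → P → W → Z → O (or its reverse).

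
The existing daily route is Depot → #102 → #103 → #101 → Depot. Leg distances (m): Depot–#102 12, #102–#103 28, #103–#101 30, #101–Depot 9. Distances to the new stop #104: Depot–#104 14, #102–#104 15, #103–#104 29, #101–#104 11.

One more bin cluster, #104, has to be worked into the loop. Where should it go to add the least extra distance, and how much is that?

Insertion cost between consecutive stops i–j is d(i,#104) + d(#104,j) − d(i,j):
  between Depot and #102: 14 + 15 − 12 = 17
  between #102 and #103: 15 + 29 − 28 = 16
  between #103 and #101: 29 + 11 − 30 = 10
  between #101 and Depot: 11 + 14 − 9 = 16
Cheapest insertion is between #103 and #101, adding 10.
New total = 79 + 10 = 89.

+10 m — insert #104 between #103 and #101.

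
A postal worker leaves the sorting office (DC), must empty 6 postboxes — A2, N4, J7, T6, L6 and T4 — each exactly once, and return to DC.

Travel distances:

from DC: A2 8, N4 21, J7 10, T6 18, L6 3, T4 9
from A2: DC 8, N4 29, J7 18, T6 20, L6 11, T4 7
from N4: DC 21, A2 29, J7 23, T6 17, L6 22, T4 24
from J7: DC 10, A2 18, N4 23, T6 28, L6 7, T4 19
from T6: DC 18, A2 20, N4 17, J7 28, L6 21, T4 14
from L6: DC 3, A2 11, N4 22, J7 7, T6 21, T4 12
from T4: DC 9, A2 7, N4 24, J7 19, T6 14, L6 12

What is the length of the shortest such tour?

Minimum total distance: 79.

DC-A2-N4-J7-T6-L6-T4-DC: 8+29+23+28+21+12+9 = 130
DC-A2-N4-J7-T6-T4-L6-DC: 8+29+23+28+14+12+3 = 117
DC-A2-N4-J7-L6-T6-T4-DC: 8+29+23+7+21+14+9 = 111
DC-A2-N4-J7-L6-T4-T6-DC: 8+29+23+7+12+14+18 = 111
DC-A2-N4-J7-T4-T6-L6-DC: 8+29+23+19+14+21+3 = 117
DC-A2-N4-J7-T4-L6-T6-DC: 8+29+23+19+12+21+18 = 130
DC-A2-N4-T6-J7-L6-T4-DC: 8+29+17+28+7+12+9 = 110
DC-A2-N4-T6-J7-T4-L6-DC: 8+29+17+28+19+12+3 = 116
… (352 more)
DC-A2-T4-T6-N4-J7-L6-DC: 8+7+14+17+23+7+3 = 79  ← best
The minimum is 79.
One optimal route: DC → A2 → T4 → T6 → N4 → J7 → L6 → DC (or its reverse).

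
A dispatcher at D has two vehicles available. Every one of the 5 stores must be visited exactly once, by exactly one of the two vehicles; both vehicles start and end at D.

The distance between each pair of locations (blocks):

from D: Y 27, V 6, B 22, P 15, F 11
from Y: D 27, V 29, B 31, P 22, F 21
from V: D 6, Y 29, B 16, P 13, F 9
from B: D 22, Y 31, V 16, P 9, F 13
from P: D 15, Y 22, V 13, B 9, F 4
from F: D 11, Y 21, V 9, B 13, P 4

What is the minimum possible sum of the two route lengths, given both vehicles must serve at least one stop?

94 blocks — the smallest possible combined total.

Check every non-empty split of the stops between the two vehicles; for each half take its own optimal tour:
  {Y} + {V, B, P, F}: 54 + 46 = 100
  {V} + {Y, B, P, F}: 12 + 82 = 94
  {Y, V} + {B, P, F}: 62 + 46 = 108
  {B} + {Y, V, P, F}: 44 + 68 = 112
  {Y, B} + {V, P, F}: 80 + 34 = 114
  {V, B} + {Y, P, F}: 44 + 64 = 108
  … (15 splits in total)
Best: vehicle 1 D → V → D = 12; vehicle 2 D → Y → B → P → F → D = 82; combined 94.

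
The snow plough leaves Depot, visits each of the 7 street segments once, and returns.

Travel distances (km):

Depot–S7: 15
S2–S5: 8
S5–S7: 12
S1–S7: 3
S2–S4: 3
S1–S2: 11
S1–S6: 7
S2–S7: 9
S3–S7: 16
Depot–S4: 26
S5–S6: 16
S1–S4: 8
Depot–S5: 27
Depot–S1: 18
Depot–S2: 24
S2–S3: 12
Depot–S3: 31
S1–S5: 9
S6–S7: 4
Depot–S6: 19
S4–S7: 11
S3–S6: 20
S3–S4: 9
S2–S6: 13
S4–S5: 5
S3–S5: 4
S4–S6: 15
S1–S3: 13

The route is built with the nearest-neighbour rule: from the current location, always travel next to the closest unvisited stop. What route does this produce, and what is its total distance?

Total distance 81 km via the nearest-neighbour route Depot → S7 → S1 → S6 → S2 → S4 → S5 → S3 → Depot.

Depot → [S7:15 / S1:18 / S6:19 / S2:24 / S4:26 / S5:27 / S3:31] → S7 (15)
S7 → [S1:3 / S6:4 / S2:9 / S4:11 / S5:12 / S3:16] → S1 (3)
S1 → [S6:7 / S4:8 / S5:9 / S2:11 / S3:13] → S6 (7)
S6 → [S2:13 / S4:15 / S5:16 / S3:20] → S2 (13)
S2 → [S4:3 / S5:8 / S3:12] → S4 (3)
S4 → [S5:5 / S3:9] → S5 (5)
S5 → [S3:4] → S3 (4)
Return S3→Depot: 31.
Total = 15 + 3 + 7 + 13 + 3 + 5 + 4 + 31 = 81.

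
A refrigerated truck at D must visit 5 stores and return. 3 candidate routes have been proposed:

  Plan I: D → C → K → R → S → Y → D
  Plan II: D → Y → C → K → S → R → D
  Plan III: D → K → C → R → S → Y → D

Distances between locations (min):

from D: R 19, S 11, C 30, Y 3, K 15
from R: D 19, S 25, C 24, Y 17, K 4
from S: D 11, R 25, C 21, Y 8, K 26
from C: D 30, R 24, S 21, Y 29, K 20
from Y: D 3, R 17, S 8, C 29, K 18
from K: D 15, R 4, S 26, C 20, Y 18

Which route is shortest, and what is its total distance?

Shortest is Plan I, total 90 min.

Plan I: 30 + 20 + 4 + 25 + 8 + 3 = 90
Plan II: 3 + 29 + 20 + 26 + 25 + 19 = 122
Plan III: 15 + 20 + 24 + 25 + 8 + 3 = 95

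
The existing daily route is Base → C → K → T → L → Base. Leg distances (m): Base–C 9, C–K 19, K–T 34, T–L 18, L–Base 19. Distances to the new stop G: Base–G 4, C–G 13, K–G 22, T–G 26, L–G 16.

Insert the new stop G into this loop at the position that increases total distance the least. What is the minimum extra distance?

Minimum extra distance: 1 m, inserting G between L and Base.

Insertion cost between consecutive stops i–j is d(i,G) + d(G,j) − d(i,j):
  between Base and C: 4 + 13 − 9 = 8
  between C and K: 13 + 22 − 19 = 16
  between K and T: 22 + 26 − 34 = 14
  between T and L: 26 + 16 − 18 = 24
  between L and Base: 16 + 4 − 19 = 1
Cheapest insertion is between L and Base, adding 1.
New total = 99 + 1 = 100.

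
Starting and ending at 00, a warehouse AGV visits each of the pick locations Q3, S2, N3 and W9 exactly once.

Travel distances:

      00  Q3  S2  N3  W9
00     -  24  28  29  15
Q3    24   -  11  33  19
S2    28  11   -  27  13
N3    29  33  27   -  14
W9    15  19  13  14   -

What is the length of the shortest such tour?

Shortest round trip = 91.

There are 12 distinct closed tours to check (reversals are equivalent).
00-Q3-S2-N3-W9-00: 24+11+27+14+15 = 91
00-Q3-S2-W9-N3-00: 24+11+13+14+29 = 91
00-Q3-N3-S2-W9-00: 24+33+27+13+15 = 112
00-Q3-N3-W9-S2-00: 24+33+14+13+28 = 112
00-Q3-W9-S2-N3-00: 24+19+13+27+29 = 112
00-Q3-W9-N3-S2-00: 24+19+14+27+28 = 112
00-S2-Q3-N3-W9-00: 28+11+33+14+15 = 101
00-S2-Q3-W9-N3-00: 28+11+19+14+29 = 101
00-S2-N3-Q3-W9-00: 28+27+33+19+15 = 122
00-S2-W9-Q3-N3-00: 28+13+19+33+29 = 122
00-N3-Q3-S2-W9-00: 29+33+11+13+15 = 101
00-N3-S2-Q3-W9-00: 29+27+11+19+15 = 101
The minimum is 91.
One optimal route: 00 → Q3 → S2 → N3 → W9 → 00 (or its reverse).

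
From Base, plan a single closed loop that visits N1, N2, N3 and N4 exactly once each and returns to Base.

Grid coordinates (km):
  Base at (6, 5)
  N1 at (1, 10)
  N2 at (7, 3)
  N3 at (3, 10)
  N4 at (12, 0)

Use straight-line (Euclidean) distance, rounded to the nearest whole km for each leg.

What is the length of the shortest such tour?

Minimum total distance: 30 km.

With 4 stops there are 4!/2 = 12 distinct round trips (a route and its reverse cost the same).
Base → N1 → N2 → N3 → N4 → Base: 7+9+8+13+8 = 45
Base → N1 → N2 → N4 → N3 → Base: 7+9+6+13+6 = 41
Base → N1 → N3 → N2 → N4 → Base: 7+2+8+6+8 = 31
Base → N1 → N3 → N4 → N2 → Base: 7+2+13+6+2 = 30
Base → N1 → N4 → N2 → N3 → Base: 7+15+6+8+6 = 42
Base → N1 → N4 → N3 → N2 → Base: 7+15+13+8+2 = 45
Base → N2 → N1 → N3 → N4 → Base: 2+9+2+13+8 = 34
Base → N2 → N1 → N4 → N3 → Base: 2+9+15+13+6 = 45
Base → N2 → N3 → N1 → N4 → Base: 2+8+2+15+8 = 35
Base → N2 → N4 → N1 → N3 → Base: 2+6+15+2+6 = 31
Base → N3 → N1 → N2 → N4 → Base: 6+2+9+6+8 = 31
Base → N3 → N2 → N1 → N4 → Base: 6+8+9+15+8 = 46
The minimum is 30.
One optimal route: Base → N1 → N3 → N4 → N2 → Base (or its reverse).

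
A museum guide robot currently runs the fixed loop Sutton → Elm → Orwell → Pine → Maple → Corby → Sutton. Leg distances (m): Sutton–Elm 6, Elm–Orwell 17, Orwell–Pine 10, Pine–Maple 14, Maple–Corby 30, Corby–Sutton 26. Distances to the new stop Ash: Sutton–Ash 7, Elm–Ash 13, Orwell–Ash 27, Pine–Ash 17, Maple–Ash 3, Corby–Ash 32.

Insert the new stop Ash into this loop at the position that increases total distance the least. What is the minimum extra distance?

Insertion cost between consecutive stops i–j is d(i,Ash) + d(Ash,j) − d(i,j):
  between Sutton and Elm: 7 + 13 − 6 = 14
  between Elm and Orwell: 13 + 27 − 17 = 23
  between Orwell and Pine: 27 + 17 − 10 = 34
  between Pine and Maple: 17 + 3 − 14 = 6
  between Maple and Corby: 3 + 32 − 30 = 5
  between Corby and Sutton: 32 + 7 − 26 = 13
Cheapest insertion is between Maple and Corby, adding 5.
New total = 103 + 5 = 108.

Minimum extra distance: 5 m, inserting Ash between Maple and Corby.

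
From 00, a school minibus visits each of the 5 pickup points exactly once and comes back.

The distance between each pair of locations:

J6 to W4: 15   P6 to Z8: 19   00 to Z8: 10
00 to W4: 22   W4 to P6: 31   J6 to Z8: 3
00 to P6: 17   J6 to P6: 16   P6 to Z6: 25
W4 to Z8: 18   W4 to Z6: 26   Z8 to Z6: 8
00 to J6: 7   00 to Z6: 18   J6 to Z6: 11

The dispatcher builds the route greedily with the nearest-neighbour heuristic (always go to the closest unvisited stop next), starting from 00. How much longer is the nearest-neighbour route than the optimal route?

The nearest-neighbour route is 6 longer than optimal.

From 00: J6=7, Z8=10, P6=17, Z6=18, W4=22 → choose J6 (7).
From J6: Z8=3, Z6=11, W4=15, P6=16 → choose Z8 (3).
From Z8: Z6=8, W4=18, P6=19 → choose Z6 (8).
From Z6: P6=25, W4=26 → choose P6 (25).
From P6: W4=31 → choose W4 (31).
NN route 00 → J6 → Z8 → Z6 → P6 → W4 → 00 costs 96.
Optimal: 00 → J6 → W4 → Z8 → Z6 → P6 → 00 costs 90 (by enumerating all 60 distinct tours).
Excess = 96 − 90 = 6.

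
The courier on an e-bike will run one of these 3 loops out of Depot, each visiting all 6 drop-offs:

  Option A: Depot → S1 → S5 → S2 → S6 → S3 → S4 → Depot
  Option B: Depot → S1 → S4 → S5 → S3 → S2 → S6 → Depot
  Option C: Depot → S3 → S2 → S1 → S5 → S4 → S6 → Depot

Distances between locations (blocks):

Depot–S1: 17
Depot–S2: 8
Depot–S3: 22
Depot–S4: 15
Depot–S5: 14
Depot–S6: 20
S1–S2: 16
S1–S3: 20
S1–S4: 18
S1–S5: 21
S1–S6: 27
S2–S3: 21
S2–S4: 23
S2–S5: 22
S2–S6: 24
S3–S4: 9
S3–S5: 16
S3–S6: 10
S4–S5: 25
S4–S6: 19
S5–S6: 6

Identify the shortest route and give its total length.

118 blocks — Option A is the shortest.

Option A: 17 + 21 + 22 + 24 + 10 + 9 + 15 = 118
Option B: 17 + 18 + 25 + 16 + 21 + 24 + 20 = 141
Option C: 22 + 21 + 16 + 21 + 25 + 19 + 20 = 144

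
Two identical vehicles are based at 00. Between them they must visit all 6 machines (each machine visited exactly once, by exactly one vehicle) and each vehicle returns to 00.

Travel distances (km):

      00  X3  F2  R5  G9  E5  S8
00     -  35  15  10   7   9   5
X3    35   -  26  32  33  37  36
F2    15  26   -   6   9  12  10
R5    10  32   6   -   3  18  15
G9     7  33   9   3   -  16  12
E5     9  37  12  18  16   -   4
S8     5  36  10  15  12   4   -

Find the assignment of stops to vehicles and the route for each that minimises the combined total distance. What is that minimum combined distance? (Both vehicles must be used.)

95 km — the smallest possible combined total.

Check every non-empty split of the stops between the two vehicles; for each half take its own optimal tour:
  {X3} + {F2, R5, G9, E5, S8}: 70 + 37 = 107
  {F2} + {X3, R5, G9, E5, S8}: 30 + 88 = 118
  {X3, F2} + {R5, G9, E5, S8}: 76 + 37 = 113
  {R5} + {X3, F2, G9, E5, S8}: 20 + 87 = 107
  {X3, R5} + {F2, G9, E5, S8}: 77 + 37 = 114
  {F2, R5} + {X3, G9, E5, S8}: 31 + 86 = 117
  … (31 splits in total)
  {X3, F2, R5, G9} + {E5, S8}: 77 + 18 = 95  ← best
Best: vehicle 1 00 → X3 → F2 → R5 → G9 → 00 = 77; vehicle 2 00 → E5 → S8 → 00 = 18; combined 95.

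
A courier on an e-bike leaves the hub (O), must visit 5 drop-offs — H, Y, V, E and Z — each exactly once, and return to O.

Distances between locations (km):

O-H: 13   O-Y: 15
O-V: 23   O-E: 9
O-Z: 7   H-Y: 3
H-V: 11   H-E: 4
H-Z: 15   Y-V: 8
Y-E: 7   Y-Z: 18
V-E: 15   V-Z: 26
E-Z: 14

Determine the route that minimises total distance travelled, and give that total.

Shortest round trip = 57 km.

There are 60 distinct closed tours to check (reversals are equivalent).
O - H - Y - V - E - Z - O: 13+3+8+15+14+7 = 60
O - H - Y - V - Z - E - O: 13+3+8+26+14+9 = 73
O - H - Y - E - V - Z - O: 13+3+7+15+26+7 = 71
O - H - Y - E - Z - V - O: 13+3+7+14+26+23 = 86
O - H - Y - Z - V - E - O: 13+3+18+26+15+9 = 84
O - H - Y - Z - E - V - O: 13+3+18+14+15+23 = 86
O - H - V - Y - E - Z - O: 13+11+8+7+14+7 = 60
O - H - V - Y - Z - E - O: 13+11+8+18+14+9 = 73
O - H - V - E - Y - Z - O: 13+11+15+7+18+7 = 71
O - H - V - E - Z - Y - O: 13+11+15+14+18+15 = 86
O - H - V - Z - Y - E - O: 13+11+26+18+7+9 = 84
O - H - V - Z - E - Y - O: 13+11+26+14+7+15 = 86
O - H - E - Y - V - Z - O: 13+4+7+8+26+7 = 65
O - H - E - Y - Z - V - O: 13+4+7+18+26+23 = 91
… (46 more)
O - E - H - Y - V - Z - O: 9+4+3+8+26+7 = 57  ← best
The minimum is 57.
One optimal route: O → E → H → Y → V → Z → O (or its reverse).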